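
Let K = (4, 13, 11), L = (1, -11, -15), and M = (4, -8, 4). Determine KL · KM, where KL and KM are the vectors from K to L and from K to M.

KL = L − K = (-3, -24, -26)
KM = M − K = (0, -21, -7)
KL · KM = (-3)·0 + (-24)·(-21) + (-26)·(-7) = 0 + 504 + 182 = 686

686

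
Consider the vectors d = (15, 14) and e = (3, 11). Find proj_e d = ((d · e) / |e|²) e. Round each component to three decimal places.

d · e = 15·3 + 14·11 = 45 + 154 = 199
|e|² = 9 + 121 = 130
proj_e d = (199/130) · (3, 11) ≈ (4.592, 16.838)

(4.592, 16.838)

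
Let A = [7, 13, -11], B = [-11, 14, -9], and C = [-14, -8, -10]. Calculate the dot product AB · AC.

359

AB = B − A = (-18, 1, 2)
AC = C − A = (-21, -21, 1)
AB · AC = (-18)·(-21) + 1·(-21) + 2·1 = 378 - 21 + 2 = 359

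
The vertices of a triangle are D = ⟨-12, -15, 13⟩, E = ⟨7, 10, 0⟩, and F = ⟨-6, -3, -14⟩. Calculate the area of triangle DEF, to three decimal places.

DE = (19, 25, -13),  DF = (6, 12, -27)
i: 25·(-27) - (-13)·12 = -675 - (-156) = -519
j: (-13)·6 - 19·(-27) = -78 - (-513) = 435
k: 19·12 - 25·6 = 228 - 150 = 78
DE × DF = (-519, 435, 78)
|DE × DF| = √464670 ≈ 681.6671
area = ½ · 681.6671 ≈ 340.834

340.834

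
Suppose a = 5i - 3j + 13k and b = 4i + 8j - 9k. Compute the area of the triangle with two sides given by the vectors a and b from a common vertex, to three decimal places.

67.160

i: (-3)·(-9) - 13·8 = 27 - 104 = -77
j: 13·4 - 5·(-9) = 52 - (-45) = 97
k: 5·8 - (-3)·4 = 40 - (-12) = 52
a × b = (-77, 97, 52)
|a × b| = √((-77)² + 97² + 52²) = √18042 ≈ 134.3205
area = ½ · 134.3205 ≈ 67.160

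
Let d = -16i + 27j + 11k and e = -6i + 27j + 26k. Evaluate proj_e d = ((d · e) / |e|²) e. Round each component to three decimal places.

(-4.626, 20.817, 20.046)

d · e = (-16)·(-6) + 27·27 + 11·26 = 96 + 729 + 286 = 1111
|e|² = 36 + 729 + 676 = 1441
proj_e d = (1111/1441) · (-6, 27, 26) ≈ (-4.626, 20.817, 20.046)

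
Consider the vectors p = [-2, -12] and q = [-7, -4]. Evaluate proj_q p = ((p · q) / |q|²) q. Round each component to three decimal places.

p · q = (-2)·(-7) + (-12)·(-4) = 14 + 48 = 62
|q|² = 49 + 16 = 65
proj_q p = (62/65) · (-7, -4) ≈ (-6.677, -3.815)

(-6.677, -3.815)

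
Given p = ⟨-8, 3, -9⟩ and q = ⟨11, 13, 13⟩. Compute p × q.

(156, 5, -137)

i: 3·13 - (-9)·13 = 39 - (-117) = 156
j: (-9)·11 - (-8)·13 = -99 - (-104) = 5
k: (-8)·13 - 3·11 = -104 - 33 = -137
p × q = (156, 5, -137)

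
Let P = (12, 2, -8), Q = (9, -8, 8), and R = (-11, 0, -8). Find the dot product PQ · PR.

PQ = Q − P = (-3, -10, 16)
PR = R − P = (-23, -2, 0)
PQ · PR = (-3)·(-23) + (-10)·(-2) + 16·0 = 69 + 20 + 0 = 89

89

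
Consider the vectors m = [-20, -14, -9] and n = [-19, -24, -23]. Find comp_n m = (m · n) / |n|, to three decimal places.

m · n = (-20)·(-19) + (-14)·(-24) + (-9)·(-23) = 380 + 336 + 207 = 923
|n| = √(361 + 576 + 529) = √1466 ≈ 38.2884
comp_n m = 923 / √1466 ≈ 24.107

24.107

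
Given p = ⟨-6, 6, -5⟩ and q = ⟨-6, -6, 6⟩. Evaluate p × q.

i: 6·6 - (-5)·(-6) = 36 - 30 = 6
j: (-5)·(-6) - (-6)·6 = 30 - (-36) = 66
k: (-6)·(-6) - 6·(-6) = 36 - (-36) = 72
p × q = (6, 66, 72)

(6, 66, 72)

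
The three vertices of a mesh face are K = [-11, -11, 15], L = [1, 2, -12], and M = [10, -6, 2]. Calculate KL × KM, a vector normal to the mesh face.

KL = (12, 13, -27)
KM = (21, 5, -13)
i: 13·(-13) - (-27)·5 = -169 - (-135) = -34
j: (-27)·21 - 12·(-13) = -567 - (-156) = -411
k: 12·5 - 13·21 = 60 - 273 = -213
KL × KM = (-34, -411, -213)

(-34, -411, -213)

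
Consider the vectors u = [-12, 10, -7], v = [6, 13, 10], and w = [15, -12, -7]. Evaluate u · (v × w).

v × w:
i: 13·(-7) - 10·(-12) = -91 - (-120) = 29
j: 10·15 - 6·(-7) = 150 - (-42) = 192
k: 6·(-12) - 13·15 = -72 - 195 = -267
v × w = (29, 192, -267)
u · (v × w) = (-12)·29 + 10·192 + (-7)·(-267) = -348 + 1920 + 1869 = 3441

3441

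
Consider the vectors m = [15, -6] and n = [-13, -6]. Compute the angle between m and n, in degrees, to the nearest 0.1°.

m · n = 15·(-13) + (-6)·(-6) = -195 + 36 = -159
|m|² = 225 + 36 = 261,  |m| = √261 ≈ 16.155494
|n|² = 169 + 36 = 205,  |n| = √205 ≈ 14.317821
cos θ = -159 / (16.155494 · 14.317821) ≈ -0.68738
θ = arccos(-0.68738) ≈ 133.4°

133.4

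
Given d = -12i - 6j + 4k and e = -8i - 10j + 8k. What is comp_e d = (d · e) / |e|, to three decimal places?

d · e = (-12)·(-8) + (-6)·(-10) + 4·8 = 96 + 60 + 32 = 188
|e| = √(64 + 100 + 64) = √228 ≈ 15.0997
comp_e d = 188 / √228 ≈ 12.451

12.451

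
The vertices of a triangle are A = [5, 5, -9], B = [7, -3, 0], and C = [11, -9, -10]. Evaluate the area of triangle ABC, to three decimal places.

73.301

AB = (2, -8, 9),  AC = (6, -14, -1)
i: (-8)·(-1) - 9·(-14) = 8 - (-126) = 134
j: 9·6 - 2·(-1) = 54 - (-2) = 56
k: 2·(-14) - (-8)·6 = -28 - (-48) = 20
AB × AC = (134, 56, 20)
|AB × AC| = √21492 ≈ 146.6015
area = ½ · 146.6015 ≈ 73.301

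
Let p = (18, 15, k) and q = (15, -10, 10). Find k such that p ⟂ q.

-12

p · q = 18·15 + 15·(-10) + k·10 = 120 + 10k
Set equal to 0: 10k = -120, so k = -12.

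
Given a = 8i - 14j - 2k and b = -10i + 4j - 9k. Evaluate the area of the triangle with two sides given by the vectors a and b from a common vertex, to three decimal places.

97.576

i: (-14)·(-9) - (-2)·4 = 126 - (-8) = 134
j: (-2)·(-10) - 8·(-9) = 20 - (-72) = 92
k: 8·4 - (-14)·(-10) = 32 - 140 = -108
a × b = (134, 92, -108)
|a × b| = √(134² + 92² + (-108)²) = √38084 ≈ 195.1512
area = ½ · 195.1512 ≈ 97.576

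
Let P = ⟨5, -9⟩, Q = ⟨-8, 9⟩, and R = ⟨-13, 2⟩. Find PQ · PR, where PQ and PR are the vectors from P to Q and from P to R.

432

PQ = Q − P = (-13, 18)
PR = R − P = (-18, 11)
PQ · PR = (-13)·(-18) + 18·11 = 234 + 198 = 432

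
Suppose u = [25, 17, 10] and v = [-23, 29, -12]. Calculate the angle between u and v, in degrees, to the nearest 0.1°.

99.4

u · v = 25·(-23) + 17·29 + 10·(-12) = -575 + 493 - 120 = -202
|u|² = 625 + 289 + 100 = 1014,  |u| = √1014 ≈ 31.843367
|v|² = 529 + 841 + 144 = 1514,  |v| = √1514 ≈ 38.910153
cos θ = -202 / (31.843367 · 38.910153) ≈ -0.16303
θ = arccos(-0.16303) ≈ 99.4°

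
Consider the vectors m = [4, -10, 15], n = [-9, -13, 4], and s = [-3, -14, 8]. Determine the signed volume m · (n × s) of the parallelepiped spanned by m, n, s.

513

n × s:
i: (-13)·8 - 4·(-14) = -104 - (-56) = -48
j: 4·(-3) - (-9)·8 = -12 - (-72) = 60
k: (-9)·(-14) - (-13)·(-3) = 126 - 39 = 87
n × s = (-48, 60, 87)
m · (n × s) = 4·(-48) + (-10)·60 + 15·87 = -192 - 600 + 1305 = 513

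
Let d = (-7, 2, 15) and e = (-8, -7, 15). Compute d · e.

d · e = (-7)·(-8) + 2·(-7) + 15·15 = 56 - 14 + 225 = 267

267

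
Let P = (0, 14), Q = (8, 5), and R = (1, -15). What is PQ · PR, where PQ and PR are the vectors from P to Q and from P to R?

PQ = Q − P = (8, -9)
PR = R − P = (1, -29)
PQ · PR = 8·1 + (-9)·(-29) = 8 + 261 = 269

269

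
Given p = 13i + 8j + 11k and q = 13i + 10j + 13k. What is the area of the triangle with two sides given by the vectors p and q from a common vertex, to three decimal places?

i: 8·13 - 11·10 = 104 - 110 = -6
j: 11·13 - 13·13 = 143 - 169 = -26
k: 13·10 - 8·13 = 130 - 104 = 26
p × q = (-6, -26, 26)
|p × q| = √((-6)² + (-26)² + 26²) = √1388 ≈ 37.2559
area = ½ · 37.2559 ≈ 18.628

18.628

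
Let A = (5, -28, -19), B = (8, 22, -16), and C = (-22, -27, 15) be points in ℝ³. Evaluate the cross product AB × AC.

AB = (3, 50, 3)
AC = (-27, 1, 34)
i: 50·34 - 3·1 = 1700 - 3 = 1697
j: 3·(-27) - 3·34 = -81 - 102 = -183
k: 3·1 - 50·(-27) = 3 - (-1350) = 1353
AB × AC = (1697, -183, 1353)

(1697, -183, 1353)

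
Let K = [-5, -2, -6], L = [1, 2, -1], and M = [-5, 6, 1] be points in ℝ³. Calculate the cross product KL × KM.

(-12, -42, 48)

KL = (6, 4, 5)
KM = (0, 8, 7)
i: 4·7 - 5·8 = 28 - 40 = -12
j: 5·0 - 6·7 = 0 - 42 = -42
k: 6·8 - 4·0 = 48 - 0 = 48
KL × KM = (-12, -42, 48)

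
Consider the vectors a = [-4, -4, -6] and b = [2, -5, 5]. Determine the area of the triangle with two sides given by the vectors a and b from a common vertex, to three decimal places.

i: (-4)·5 - (-6)·(-5) = -20 - 30 = -50
j: (-6)·2 - (-4)·5 = -12 - (-20) = 8
k: (-4)·(-5) - (-4)·2 = 20 - (-8) = 28
a × b = (-50, 8, 28)
|a × b| = √((-50)² + 8² + 28²) = √3348 ≈ 57.8619
area = ½ · 57.8619 ≈ 28.931

28.931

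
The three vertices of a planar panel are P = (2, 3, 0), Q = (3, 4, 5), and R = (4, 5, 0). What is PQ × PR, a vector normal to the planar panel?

PQ = (1, 1, 5)
PR = (2, 2, 0)
i: 1·0 - 5·2 = 0 - 10 = -10
j: 5·2 - 1·0 = 10 - 0 = 10
k: 1·2 - 1·2 = 2 - 2 = 0
PQ × PR = (-10, 10, 0)

(-10, 10, 0)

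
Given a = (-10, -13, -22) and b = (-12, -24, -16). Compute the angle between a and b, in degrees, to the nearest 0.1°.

23.9

a · b = (-10)·(-12) + (-13)·(-24) + (-22)·(-16) = 120 + 312 + 352 = 784
|a|² = 100 + 169 + 484 = 753,  |a| = √753 ≈ 27.440845
|b|² = 144 + 576 + 256 = 976,  |b| = √976 ≈ 31.240999
cos θ = 784 / (27.440845 · 31.240999) ≈ 0.91452
θ = arccos(0.91452) ≈ 23.9°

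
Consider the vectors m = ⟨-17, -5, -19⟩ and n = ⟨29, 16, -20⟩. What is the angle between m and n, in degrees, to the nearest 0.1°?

101.1

m · n = (-17)·29 + (-5)·16 + (-19)·(-20) = -493 - 80 + 380 = -193
|m|² = 289 + 25 + 361 = 675,  |m| = √675 ≈ 25.980762
|n|² = 841 + 256 + 400 = 1497,  |n| = √1497 ≈ 38.691084
cos θ = -193 / (25.980762 · 38.691084) ≈ -0.19200
θ = arccos(-0.19200) ≈ 101.1°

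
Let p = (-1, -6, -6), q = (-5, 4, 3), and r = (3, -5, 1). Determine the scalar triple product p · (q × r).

q × r:
i: 4·1 - 3·(-5) = 4 - (-15) = 19
j: 3·3 - (-5)·1 = 9 - (-5) = 14
k: (-5)·(-5) - 4·3 = 25 - 12 = 13
q × r = (19, 14, 13)
p · (q × r) = (-1)·19 + (-6)·14 + (-6)·13 = -19 - 84 - 78 = -181

-181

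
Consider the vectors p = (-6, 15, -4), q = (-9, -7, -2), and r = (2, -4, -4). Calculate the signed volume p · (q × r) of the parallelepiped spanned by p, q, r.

-920

q × r:
i: (-7)·(-4) - (-2)·(-4) = 28 - 8 = 20
j: (-2)·2 - (-9)·(-4) = -4 - 36 = -40
k: (-9)·(-4) - (-7)·2 = 36 - (-14) = 50
q × r = (20, -40, 50)
p · (q × r) = (-6)·20 + 15·(-40) + (-4)·50 = -120 - 600 - 200 = -920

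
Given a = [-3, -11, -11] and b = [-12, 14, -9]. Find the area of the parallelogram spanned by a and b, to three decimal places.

324.515

i: (-11)·(-9) - (-11)·14 = 99 - (-154) = 253
j: (-11)·(-12) - (-3)·(-9) = 132 - 27 = 105
k: (-3)·14 - (-11)·(-12) = -42 - 132 = -174
a × b = (253, 105, -174)
|a × b| = √(253² + 105² + (-174)²) = √105310 ≈ 324.5150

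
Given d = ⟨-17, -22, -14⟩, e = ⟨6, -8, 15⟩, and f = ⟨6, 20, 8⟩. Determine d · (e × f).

2912

e × f:
i: (-8)·8 - 15·20 = -64 - 300 = -364
j: 15·6 - 6·8 = 90 - 48 = 42
k: 6·20 - (-8)·6 = 120 - (-48) = 168
e × f = (-364, 42, 168)
d · (e × f) = (-17)·(-364) + (-22)·42 + (-14)·168 = 6188 - 924 - 2352 = 2912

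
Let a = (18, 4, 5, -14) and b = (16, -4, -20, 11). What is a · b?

18

a · b = 18·16 + 4·(-4) + 5·(-20) + (-14)·11 = 288 - 16 - 100 - 154 = 18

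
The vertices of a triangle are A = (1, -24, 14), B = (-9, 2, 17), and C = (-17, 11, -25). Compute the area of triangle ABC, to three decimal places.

AB = (-10, 26, 3),  AC = (-18, 35, -39)
i: 26·(-39) - 3·35 = -1014 - 105 = -1119
j: 3·(-18) - (-10)·(-39) = -54 - 390 = -444
k: (-10)·35 - 26·(-18) = -350 - (-468) = 118
AB × AC = (-1119, -444, 118)
|AB × AC| = √1463221 ≈ 1209.6367
area = ½ · 1209.6367 ≈ 604.818

604.818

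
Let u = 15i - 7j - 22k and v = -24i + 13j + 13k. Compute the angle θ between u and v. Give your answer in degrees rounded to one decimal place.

u · v = 15·(-24) + (-7)·13 + (-22)·13 = -360 - 91 - 286 = -737
|u|² = 225 + 49 + 484 = 758,  |u| = √758 ≈ 27.531800
|v|² = 576 + 169 + 169 = 914,  |v| = √914 ≈ 30.232433
cos θ = -737 / (27.531800 · 30.232433) ≈ -0.88544
θ = arccos(-0.88544) ≈ 152.3°

152.3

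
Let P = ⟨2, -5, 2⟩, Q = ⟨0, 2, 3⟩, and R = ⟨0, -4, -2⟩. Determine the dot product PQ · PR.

7

PQ = Q − P = (-2, 7, 1)
PR = R − P = (-2, 1, -4)
PQ · PR = (-2)·(-2) + 7·1 + 1·(-4) = 4 + 7 - 4 = 7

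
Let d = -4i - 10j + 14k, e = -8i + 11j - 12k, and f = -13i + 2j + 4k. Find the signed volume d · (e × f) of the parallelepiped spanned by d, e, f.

e × f:
i: 11·4 - (-12)·2 = 44 - (-24) = 68
j: (-12)·(-13) - (-8)·4 = 156 - (-32) = 188
k: (-8)·2 - 11·(-13) = -16 - (-143) = 127
e × f = (68, 188, 127)
d · (e × f) = (-4)·68 + (-10)·188 + 14·127 = -272 - 1880 + 1778 = -374

-374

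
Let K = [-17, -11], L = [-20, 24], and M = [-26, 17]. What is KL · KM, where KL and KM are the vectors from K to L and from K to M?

1007

KL = L − K = (-3, 35)
KM = M − K = (-9, 28)
KL · KM = (-3)·(-9) + 35·28 = 27 + 980 = 1007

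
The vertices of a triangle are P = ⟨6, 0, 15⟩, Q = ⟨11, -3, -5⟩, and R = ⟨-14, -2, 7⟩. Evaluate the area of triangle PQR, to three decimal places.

PQ = (5, -3, -20),  PR = (-20, -2, -8)
i: (-3)·(-8) - (-20)·(-2) = 24 - 40 = -16
j: (-20)·(-20) - 5·(-8) = 400 - (-40) = 440
k: 5·(-2) - (-3)·(-20) = -10 - 60 = -70
PQ × PR = (-16, 440, -70)
|PQ × PR| = √198756 ≈ 445.8206
area = ½ · 445.8206 ≈ 222.910

222.910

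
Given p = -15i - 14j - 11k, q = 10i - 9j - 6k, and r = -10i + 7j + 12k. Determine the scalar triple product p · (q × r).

q × r:
i: (-9)·12 - (-6)·7 = -108 - (-42) = -66
j: (-6)·(-10) - 10·12 = 60 - 120 = -60
k: 10·7 - (-9)·(-10) = 70 - 90 = -20
q × r = (-66, -60, -20)
p · (q × r) = (-15)·(-66) + (-14)·(-60) + (-11)·(-20) = 990 + 840 + 220 = 2050

2050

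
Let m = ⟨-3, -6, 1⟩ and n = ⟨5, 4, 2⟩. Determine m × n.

(-16, 11, 18)

i: (-6)·2 - 1·4 = -12 - 4 = -16
j: 1·5 - (-3)·2 = 5 - (-6) = 11
k: (-3)·4 - (-6)·5 = -12 - (-30) = 18
m × n = (-16, 11, 18)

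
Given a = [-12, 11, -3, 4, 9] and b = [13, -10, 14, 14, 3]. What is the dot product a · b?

-225

a · b = (-12)·13 + 11·(-10) + (-3)·14 + 4·14 + 9·3 = -156 - 110 - 42 + 56 + 27 = -225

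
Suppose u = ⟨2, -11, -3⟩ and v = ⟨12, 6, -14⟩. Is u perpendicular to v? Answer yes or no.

yes

u · v = 2·12 + (-11)·6 + (-3)·(-14) = 24 - 66 + 42 = 0
Zero, so the vectors are orthogonal.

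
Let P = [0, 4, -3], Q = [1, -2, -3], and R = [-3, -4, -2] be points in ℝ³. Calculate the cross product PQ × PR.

PQ = (1, -6, 0)
PR = (-3, -8, 1)
i: (-6)·1 - 0·(-8) = -6 - 0 = -6
j: 0·(-3) - 1·1 = 0 - 1 = -1
k: 1·(-8) - (-6)·(-3) = -8 - 18 = -26
PQ × PR = (-6, -1, -26)

(-6, -1, -26)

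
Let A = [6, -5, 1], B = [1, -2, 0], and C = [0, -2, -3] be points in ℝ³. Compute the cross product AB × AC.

(-9, -14, 3)

AB = (-5, 3, -1)
AC = (-6, 3, -4)
i: 3·(-4) - (-1)·3 = -12 - (-3) = -9
j: (-1)·(-6) - (-5)·(-4) = 6 - 20 = -14
k: (-5)·3 - 3·(-6) = -15 - (-18) = 3
AB × AC = (-9, -14, 3)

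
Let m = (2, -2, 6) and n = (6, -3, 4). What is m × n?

i: (-2)·4 - 6·(-3) = -8 - (-18) = 10
j: 6·6 - 2·4 = 36 - 8 = 28
k: 2·(-3) - (-2)·6 = -6 - (-12) = 6
m × n = (10, 28, 6)

(10, 28, 6)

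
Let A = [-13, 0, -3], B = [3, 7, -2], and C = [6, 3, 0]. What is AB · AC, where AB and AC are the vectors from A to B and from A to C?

328

AB = B − A = (16, 7, 1)
AC = C − A = (19, 3, 3)
AB · AC = 16·19 + 7·3 + 1·3 = 304 + 21 + 3 = 328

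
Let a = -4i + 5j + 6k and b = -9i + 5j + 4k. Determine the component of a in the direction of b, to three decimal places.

7.696

a · b = (-4)·(-9) + 5·5 + 6·4 = 36 + 25 + 24 = 85
|b| = √(81 + 25 + 16) = √122 ≈ 11.0454
comp_b a = 85 / √122 ≈ 7.696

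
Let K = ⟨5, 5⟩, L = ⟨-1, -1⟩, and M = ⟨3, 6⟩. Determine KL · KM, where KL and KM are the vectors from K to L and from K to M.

KL = L − K = (-6, -6)
KM = M − K = (-2, 1)
KL · KM = (-6)·(-2) + (-6)·1 = 12 - 6 = 6

6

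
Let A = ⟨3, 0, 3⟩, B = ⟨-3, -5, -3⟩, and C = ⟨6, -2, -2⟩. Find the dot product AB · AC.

22

AB = B − A = (-6, -5, -6)
AC = C − A = (3, -2, -5)
AB · AC = (-6)·3 + (-5)·(-2) + (-6)·(-5) = -18 + 10 + 30 = 22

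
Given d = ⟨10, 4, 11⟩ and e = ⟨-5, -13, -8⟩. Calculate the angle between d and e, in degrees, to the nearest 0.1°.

d · e = 10·(-5) + 4·(-13) + 11·(-8) = -50 - 52 - 88 = -190
|d|² = 100 + 16 + 121 = 237,  |d| = √237 ≈ 15.394804
|e|² = 25 + 169 + 64 = 258,  |e| = √258 ≈ 16.062378
cos θ = -190 / (15.394804 · 16.062378) ≈ -0.76837
θ = arccos(-0.76837) ≈ 140.2°

140.2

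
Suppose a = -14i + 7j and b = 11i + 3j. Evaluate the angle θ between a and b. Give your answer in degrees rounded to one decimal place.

138.2

a · b = (-14)·11 + 7·3 = -154 + 21 = -133
|a|² = 196 + 49 = 245,  |a| = √245 ≈ 15.652476
|b|² = 121 + 9 = 130,  |b| = √130 ≈ 11.401754
cos θ = -133 / (15.652476 · 11.401754) ≈ -0.74524
θ = arccos(-0.74524) ≈ 138.2°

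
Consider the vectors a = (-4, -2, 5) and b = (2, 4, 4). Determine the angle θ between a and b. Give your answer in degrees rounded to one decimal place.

84.3

a · b = (-4)·2 + (-2)·4 + 5·4 = -8 - 8 + 20 = 4
|a|² = 16 + 4 + 25 = 45,  |a| = √45 ≈ 6.708204
|b|² = 4 + 16 + 16 = 36,  |b| = √36 ≈ 6.000000
cos θ = 4 / (6.708204 · 6.000000) ≈ 0.09938
θ = arccos(0.09938) ≈ 84.3°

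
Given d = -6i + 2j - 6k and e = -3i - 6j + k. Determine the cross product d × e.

i: 2·1 - (-6)·(-6) = 2 - 36 = -34
j: (-6)·(-3) - (-6)·1 = 18 - (-6) = 24
k: (-6)·(-6) - 2·(-3) = 36 - (-6) = 42
d × e = (-34, 24, 42)

(-34, 24, 42)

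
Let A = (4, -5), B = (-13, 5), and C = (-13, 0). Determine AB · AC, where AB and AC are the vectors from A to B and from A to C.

AB = B − A = (-17, 10)
AC = C − A = (-17, 5)
AB · AC = (-17)·(-17) + 10·5 = 289 + 50 = 339

339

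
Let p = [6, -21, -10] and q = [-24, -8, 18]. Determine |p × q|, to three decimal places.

729.309

i: (-21)·18 - (-10)·(-8) = -378 - 80 = -458
j: (-10)·(-24) - 6·18 = 240 - 108 = 132
k: 6·(-8) - (-21)·(-24) = -48 - 504 = -552
p × q = (-458, 132, -552)
|p × q| = √((-458)² + 132² + (-552)²) = √531892 ≈ 729.3093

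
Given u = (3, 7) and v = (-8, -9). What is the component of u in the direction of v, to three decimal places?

u · v = 3·(-8) + 7·(-9) = -24 - 63 = -87
|v| = √(64 + 81) = √145 ≈ 12.0416
comp_v u = -87 / √145 ≈ -7.225

-7.225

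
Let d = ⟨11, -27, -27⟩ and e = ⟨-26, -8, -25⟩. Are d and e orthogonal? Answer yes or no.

no

d · e = 11·(-26) + (-27)·(-8) + (-27)·(-25) = -286 + 216 + 675 = 605
Nonzero, so the vectors are not orthogonal.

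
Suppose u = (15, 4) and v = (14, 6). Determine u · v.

u · v = 15·14 + 4·6 = 210 + 24 = 234

234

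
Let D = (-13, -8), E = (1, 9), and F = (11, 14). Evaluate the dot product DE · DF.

DE = E − D = (14, 17)
DF = F − D = (24, 22)
DE · DF = 14·24 + 17·22 = 336 + 374 = 710

710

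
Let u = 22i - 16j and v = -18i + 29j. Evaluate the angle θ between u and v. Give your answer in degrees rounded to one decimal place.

u · v = 22·(-18) + (-16)·29 = -396 - 464 = -860
|u|² = 484 + 256 = 740,  |u| = √740 ≈ 27.202941
|v|² = 324 + 841 = 1165,  |v| = √1165 ≈ 34.132096
cos θ = -860 / (27.202941 · 34.132096) ≈ -0.92623
θ = arccos(-0.92623) ≈ 157.9°

157.9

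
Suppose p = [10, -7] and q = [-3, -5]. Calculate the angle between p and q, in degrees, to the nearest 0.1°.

p · q = 10·(-3) + (-7)·(-5) = -30 + 35 = 5
|p|² = 100 + 49 = 149,  |p| = √149 ≈ 12.206556
|q|² = 9 + 25 = 34,  |q| = √34 ≈ 5.830952
cos θ = 5 / (12.206556 · 5.830952) ≈ 0.07025
θ = arccos(0.07025) ≈ 86.0°

86.0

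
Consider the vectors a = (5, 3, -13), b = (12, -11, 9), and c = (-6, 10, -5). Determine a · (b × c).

-859

b × c:
i: (-11)·(-5) - 9·10 = 55 - 90 = -35
j: 9·(-6) - 12·(-5) = -54 - (-60) = 6
k: 12·10 - (-11)·(-6) = 120 - 66 = 54
b × c = (-35, 6, 54)
a · (b × c) = 5·(-35) + 3·6 + (-13)·54 = -175 + 18 - 702 = -859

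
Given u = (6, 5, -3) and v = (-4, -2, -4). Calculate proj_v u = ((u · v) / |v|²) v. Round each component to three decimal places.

(2.444, 1.222, 2.444)

u · v = 6·(-4) + 5·(-2) + (-3)·(-4) = -24 - 10 + 12 = -22
|v|² = 16 + 4 + 16 = 36
proj_v u = (-22/36) · (-4, -2, -4) ≈ (2.444, 1.222, 2.444)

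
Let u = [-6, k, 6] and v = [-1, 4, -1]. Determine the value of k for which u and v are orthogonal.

0

u · v = (-6)·(-1) + k·4 + 6·(-1) = 0 + 4k
Set equal to 0: 4k = 0, so k = 0.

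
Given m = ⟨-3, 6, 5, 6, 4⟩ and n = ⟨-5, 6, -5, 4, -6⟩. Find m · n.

m · n = (-3)·(-5) + 6·6 + 5·(-5) + 6·4 + 4·(-6) = 15 + 36 - 25 + 24 - 24 = 26

26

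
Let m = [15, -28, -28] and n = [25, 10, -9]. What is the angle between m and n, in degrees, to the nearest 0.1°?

m · n = 15·25 + (-28)·10 + (-28)·(-9) = 375 - 280 + 252 = 347
|m|² = 225 + 784 + 784 = 1793,  |m| = √1793 ≈ 42.343831
|n|² = 625 + 100 + 81 = 806,  |n| = √806 ≈ 28.390139
cos θ = 347 / (42.343831 · 28.390139) ≈ 0.28865
θ = arccos(0.28865) ≈ 73.2°

73.2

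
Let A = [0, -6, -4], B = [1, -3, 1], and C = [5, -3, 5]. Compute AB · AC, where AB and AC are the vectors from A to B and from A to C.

AB = B − A = (1, 3, 5)
AC = C − A = (5, 3, 9)
AB · AC = 1·5 + 3·3 + 5·9 = 5 + 9 + 45 = 59

59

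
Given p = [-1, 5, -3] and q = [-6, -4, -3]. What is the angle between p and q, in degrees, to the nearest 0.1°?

p · q = (-1)·(-6) + 5·(-4) + (-3)·(-3) = 6 - 20 + 9 = -5
|p|² = 1 + 25 + 9 = 35,  |p| = √35 ≈ 5.916080
|q|² = 36 + 16 + 9 = 61,  |q| = √61 ≈ 7.810250
cos θ = -5 / (5.916080 · 7.810250) ≈ -0.10821
θ = arccos(-0.10821) ≈ 96.2°

96.2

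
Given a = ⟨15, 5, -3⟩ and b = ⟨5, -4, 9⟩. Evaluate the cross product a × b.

(33, -150, -85)

i: 5·9 - (-3)·(-4) = 45 - 12 = 33
j: (-3)·5 - 15·9 = -15 - 135 = -150
k: 15·(-4) - 5·5 = -60 - 25 = -85
a × b = (33, -150, -85)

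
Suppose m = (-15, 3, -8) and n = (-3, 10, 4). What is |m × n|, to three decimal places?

188.152

i: 3·4 - (-8)·10 = 12 - (-80) = 92
j: (-8)·(-3) - (-15)·4 = 24 - (-60) = 84
k: (-15)·10 - 3·(-3) = -150 - (-9) = -141
m × n = (92, 84, -141)
|m × n| = √(92² + 84² + (-141)²) = √35401 ≈ 188.1515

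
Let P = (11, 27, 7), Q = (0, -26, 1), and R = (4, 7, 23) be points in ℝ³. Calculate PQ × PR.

(-968, 218, -151)

PQ = (-11, -53, -6)
PR = (-7, -20, 16)
i: (-53)·16 - (-6)·(-20) = -848 - 120 = -968
j: (-6)·(-7) - (-11)·16 = 42 - (-176) = 218
k: (-11)·(-20) - (-53)·(-7) = 220 - 371 = -151
PQ × PR = (-968, 218, -151)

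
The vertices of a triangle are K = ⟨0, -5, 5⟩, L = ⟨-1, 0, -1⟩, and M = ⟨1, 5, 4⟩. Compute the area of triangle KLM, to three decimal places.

28.718

KL = (-1, 5, -6),  KM = (1, 10, -1)
i: 5·(-1) - (-6)·10 = -5 - (-60) = 55
j: (-6)·1 - (-1)·(-1) = -6 - 1 = -7
k: (-1)·10 - 5·1 = -10 - 5 = -15
KL × KM = (55, -7, -15)
|KL × KM| = √3299 ≈ 57.4369
area = ½ · 57.4369 ≈ 28.718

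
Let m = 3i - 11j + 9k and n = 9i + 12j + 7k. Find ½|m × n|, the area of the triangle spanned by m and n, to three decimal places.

i: (-11)·7 - 9·12 = -77 - 108 = -185
j: 9·9 - 3·7 = 81 - 21 = 60
k: 3·12 - (-11)·9 = 36 - (-99) = 135
m × n = (-185, 60, 135)
|m × n| = √((-185)² + 60² + 135²) = √56050 ≈ 236.7488
area = ½ · 236.7488 ≈ 118.374

118.374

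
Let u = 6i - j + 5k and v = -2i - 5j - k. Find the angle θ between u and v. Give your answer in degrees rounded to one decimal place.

u · v = 6·(-2) + (-1)·(-5) + 5·(-1) = -12 + 5 - 5 = -12
|u|² = 36 + 1 + 25 = 62,  |u| = √62 ≈ 7.874008
|v|² = 4 + 25 + 1 = 30,  |v| = √30 ≈ 5.477226
cos θ = -12 / (7.874008 · 5.477226) ≈ -0.27824
θ = arccos(-0.27824) ≈ 106.2°

106.2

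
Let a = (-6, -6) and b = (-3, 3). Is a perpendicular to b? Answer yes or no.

yes

a · b = (-6)·(-3) + (-6)·3 = 18 - 18 = 0
Zero, so the vectors are orthogonal.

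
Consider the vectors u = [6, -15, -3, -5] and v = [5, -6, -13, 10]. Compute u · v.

109

u · v = 6·5 + (-15)·(-6) + (-3)·(-13) + (-5)·10 = 30 + 90 + 39 - 50 = 109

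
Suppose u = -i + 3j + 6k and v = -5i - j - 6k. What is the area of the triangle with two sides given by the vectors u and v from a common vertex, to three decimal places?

i: 3·(-6) - 6·(-1) = -18 - (-6) = -12
j: 6·(-5) - (-1)·(-6) = -30 - 6 = -36
k: (-1)·(-1) - 3·(-5) = 1 - (-15) = 16
u × v = (-12, -36, 16)
|u × v| = √((-12)² + (-36)² + 16²) = √1696 ≈ 41.1825
area = ½ · 41.1825 ≈ 20.591

20.591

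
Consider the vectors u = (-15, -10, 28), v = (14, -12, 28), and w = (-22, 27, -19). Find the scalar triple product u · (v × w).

v × w:
i: (-12)·(-19) - 28·27 = 228 - 756 = -528
j: 28·(-22) - 14·(-19) = -616 - (-266) = -350
k: 14·27 - (-12)·(-22) = 378 - 264 = 114
v × w = (-528, -350, 114)
u · (v × w) = (-15)·(-528) + (-10)·(-350) + 28·114 = 7920 + 3500 + 3192 = 14612

14612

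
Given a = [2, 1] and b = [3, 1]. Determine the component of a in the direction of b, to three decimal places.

2.214

a · b = 2·3 + 1·1 = 6 + 1 = 7
|b| = √(9 + 1) = √10 ≈ 3.1623
comp_b a = 7 / √10 ≈ 2.214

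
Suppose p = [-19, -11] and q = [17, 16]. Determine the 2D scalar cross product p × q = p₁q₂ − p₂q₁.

-117

(-19)·16 - (-11)·17 = -304 - (-187) = -117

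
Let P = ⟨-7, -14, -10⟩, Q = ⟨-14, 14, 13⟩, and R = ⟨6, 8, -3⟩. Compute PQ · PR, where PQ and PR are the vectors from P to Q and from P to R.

PQ = Q − P = (-7, 28, 23)
PR = R − P = (13, 22, 7)
PQ · PR = (-7)·13 + 28·22 + 23·7 = -91 + 616 + 161 = 686

686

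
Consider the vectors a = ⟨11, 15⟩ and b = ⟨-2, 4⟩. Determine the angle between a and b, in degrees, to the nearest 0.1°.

62.8

a · b = 11·(-2) + 15·4 = -22 + 60 = 38
|a|² = 121 + 225 = 346,  |a| = √346 ≈ 18.601075
|b|² = 4 + 16 = 20,  |b| = √20 ≈ 4.472136
cos θ = 38 / (18.601075 · 4.472136) ≈ 0.45680
θ = arccos(0.45680) ≈ 62.8°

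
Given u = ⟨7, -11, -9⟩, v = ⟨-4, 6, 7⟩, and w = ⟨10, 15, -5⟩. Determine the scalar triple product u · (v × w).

v × w:
i: 6·(-5) - 7·15 = -30 - 105 = -135
j: 7·10 - (-4)·(-5) = 70 - 20 = 50
k: (-4)·15 - 6·10 = -60 - 60 = -120
v × w = (-135, 50, -120)
u · (v × w) = 7·(-135) + (-11)·50 + (-9)·(-120) = -945 - 550 + 1080 = -415

-415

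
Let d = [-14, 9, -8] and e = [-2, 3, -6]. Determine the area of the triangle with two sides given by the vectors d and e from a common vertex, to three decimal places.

i: 9·(-6) - (-8)·3 = -54 - (-24) = -30
j: (-8)·(-2) - (-14)·(-6) = 16 - 84 = -68
k: (-14)·3 - 9·(-2) = -42 - (-18) = -24
d × e = (-30, -68, -24)
|d × e| = √((-30)² + (-68)² + (-24)²) = √6100 ≈ 78.1025
area = ½ · 78.1025 ≈ 39.051

39.051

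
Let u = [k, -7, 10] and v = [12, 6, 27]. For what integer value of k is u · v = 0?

-19

u · v = k·12 + (-7)·6 + 10·27 = 228 + 12k
Set equal to 0: 12k = -228, so k = -19.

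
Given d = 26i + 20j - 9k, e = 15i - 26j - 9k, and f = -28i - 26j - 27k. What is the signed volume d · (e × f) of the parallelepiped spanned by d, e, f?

35370

e × f:
i: (-26)·(-27) - (-9)·(-26) = 702 - 234 = 468
j: (-9)·(-28) - 15·(-27) = 252 - (-405) = 657
k: 15·(-26) - (-26)·(-28) = -390 - 728 = -1118
e × f = (468, 657, -1118)
d · (e × f) = 26·468 + 20·657 + (-9)·(-1118) = 12168 + 13140 + 10062 = 35370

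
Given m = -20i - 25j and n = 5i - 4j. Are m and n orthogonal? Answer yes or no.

m · n = (-20)·5 + (-25)·(-4) = -100 + 100 = 0
Zero, so the vectors are orthogonal.

yes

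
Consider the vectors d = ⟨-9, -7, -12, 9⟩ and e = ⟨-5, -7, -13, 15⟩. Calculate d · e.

385

d · e = (-9)·(-5) + (-7)·(-7) + (-12)·(-13) + 9·15 = 45 + 49 + 156 + 135 = 385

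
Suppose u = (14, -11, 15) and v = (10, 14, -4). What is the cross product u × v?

(-166, 206, 306)

i: (-11)·(-4) - 15·14 = 44 - 210 = -166
j: 15·10 - 14·(-4) = 150 - (-56) = 206
k: 14·14 - (-11)·10 = 196 - (-110) = 306
u × v = (-166, 206, 306)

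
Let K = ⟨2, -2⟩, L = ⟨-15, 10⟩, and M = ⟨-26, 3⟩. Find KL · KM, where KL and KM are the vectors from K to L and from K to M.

536

KL = L − K = (-17, 12)
KM = M − K = (-28, 5)
KL · KM = (-17)·(-28) + 12·5 = 476 + 60 = 536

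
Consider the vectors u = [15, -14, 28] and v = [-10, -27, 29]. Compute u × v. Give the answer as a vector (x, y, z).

(350, -715, -545)

i: (-14)·29 - 28·(-27) = -406 - (-756) = 350
j: 28·(-10) - 15·29 = -280 - 435 = -715
k: 15·(-27) - (-14)·(-10) = -405 - 140 = -545
u × v = (350, -715, -545)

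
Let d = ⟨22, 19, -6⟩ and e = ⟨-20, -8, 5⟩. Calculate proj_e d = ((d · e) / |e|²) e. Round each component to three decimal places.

d · e = 22·(-20) + 19·(-8) + (-6)·5 = -440 - 152 - 30 = -622
|e|² = 400 + 64 + 25 = 489
proj_e d = (-622/489) · (-20, -8, 5) ≈ (25.440, 10.176, -6.360)

(25.440, 10.176, -6.360)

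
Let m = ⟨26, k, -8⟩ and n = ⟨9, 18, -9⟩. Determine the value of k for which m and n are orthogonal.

-17

m · n = 26·9 + k·18 + (-8)·(-9) = 306 + 18k
Set equal to 0: 18k = -306, so k = -17.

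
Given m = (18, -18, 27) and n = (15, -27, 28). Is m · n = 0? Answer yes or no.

no

m · n = 18·15 + (-18)·(-27) + 27·28 = 270 + 486 + 756 = 1512
Nonzero, so the vectors are not orthogonal.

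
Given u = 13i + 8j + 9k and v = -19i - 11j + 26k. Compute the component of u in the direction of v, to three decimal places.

-2.968

u · v = 13·(-19) + 8·(-11) + 9·26 = -247 - 88 + 234 = -101
|v| = √(361 + 121 + 676) = √1158 ≈ 34.0294
comp_v u = -101 / √1158 ≈ -2.968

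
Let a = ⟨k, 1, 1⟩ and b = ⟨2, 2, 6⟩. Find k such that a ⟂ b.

a · b = k·2 + 1·2 + 1·6 = 8 + 2k
Set equal to 0: 2k = -8, so k = -4.

-4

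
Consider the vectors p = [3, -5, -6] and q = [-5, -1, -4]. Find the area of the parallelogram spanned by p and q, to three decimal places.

52.383

i: (-5)·(-4) - (-6)·(-1) = 20 - 6 = 14
j: (-6)·(-5) - 3·(-4) = 30 - (-12) = 42
k: 3·(-1) - (-5)·(-5) = -3 - 25 = -28
p × q = (14, 42, -28)
|p × q| = √(14² + 42² + (-28)²) = √2744 ≈ 52.3832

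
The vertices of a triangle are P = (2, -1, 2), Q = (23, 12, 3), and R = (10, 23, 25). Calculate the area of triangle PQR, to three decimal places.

339.577

PQ = (21, 13, 1),  PR = (8, 24, 23)
i: 13·23 - 1·24 = 299 - 24 = 275
j: 1·8 - 21·23 = 8 - 483 = -475
k: 21·24 - 13·8 = 504 - 104 = 400
PQ × PR = (275, -475, 400)
|PQ × PR| = √461250 ≈ 679.1539
area = ½ · 679.1539 ≈ 339.577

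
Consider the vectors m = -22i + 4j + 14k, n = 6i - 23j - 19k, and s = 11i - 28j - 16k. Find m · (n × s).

4346

n × s:
i: (-23)·(-16) - (-19)·(-28) = 368 - 532 = -164
j: (-19)·11 - 6·(-16) = -209 - (-96) = -113
k: 6·(-28) - (-23)·11 = -168 - (-253) = 85
n × s = (-164, -113, 85)
m · (n × s) = (-22)·(-164) + 4·(-113) + 14·85 = 3608 - 452 + 1190 = 4346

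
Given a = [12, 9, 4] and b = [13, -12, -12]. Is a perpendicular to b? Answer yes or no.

yes

a · b = 12·13 + 9·(-12) + 4·(-12) = 156 - 108 - 48 = 0
Zero, so the vectors are orthogonal.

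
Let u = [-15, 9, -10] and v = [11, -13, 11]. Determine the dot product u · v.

-392

u · v = (-15)·11 + 9·(-13) + (-10)·11 = -165 - 117 - 110 = -392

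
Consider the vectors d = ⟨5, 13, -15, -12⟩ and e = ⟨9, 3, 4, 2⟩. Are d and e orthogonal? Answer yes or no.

yes

d · e = 5·9 + 13·3 + (-15)·4 + (-12)·2 = 45 + 39 - 60 - 24 = 0
Zero, so the vectors are orthogonal.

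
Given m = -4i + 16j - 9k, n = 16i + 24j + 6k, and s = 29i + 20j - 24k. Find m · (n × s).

15096

n × s:
i: 24·(-24) - 6·20 = -576 - 120 = -696
j: 6·29 - 16·(-24) = 174 - (-384) = 558
k: 16·20 - 24·29 = 320 - 696 = -376
n × s = (-696, 558, -376)
m · (n × s) = (-4)·(-696) + 16·558 + (-9)·(-376) = 2784 + 8928 + 3384 = 15096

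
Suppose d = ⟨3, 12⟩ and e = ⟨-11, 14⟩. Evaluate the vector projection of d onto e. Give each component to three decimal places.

(-4.685, 5.962)

d · e = 3·(-11) + 12·14 = -33 + 168 = 135
|e|² = 121 + 196 = 317
proj_e d = (135/317) · (-11, 14) ≈ (-4.685, 5.962)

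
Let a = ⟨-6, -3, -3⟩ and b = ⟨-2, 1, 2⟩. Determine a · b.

a · b = (-6)·(-2) + (-3)·1 + (-3)·2 = 12 - 3 - 6 = 3

3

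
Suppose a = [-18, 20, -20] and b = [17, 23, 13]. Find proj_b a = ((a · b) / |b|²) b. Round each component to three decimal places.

a · b = (-18)·17 + 20·23 + (-20)·13 = -306 + 460 - 260 = -106
|b|² = 289 + 529 + 169 = 987
proj_b a = (-106/987) · (17, 23, 13) ≈ (-1.826, -2.470, -1.396)

(-1.826, -2.470, -1.396)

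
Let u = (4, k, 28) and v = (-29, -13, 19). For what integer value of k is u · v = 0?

u · v = 4·(-29) + k·(-13) + 28·19 = 416 - 13k
Set equal to 0: -13k = -416, so k = 32.

32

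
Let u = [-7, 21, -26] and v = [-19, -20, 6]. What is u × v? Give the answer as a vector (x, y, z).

i: 21·6 - (-26)·(-20) = 126 - 520 = -394
j: (-26)·(-19) - (-7)·6 = 494 - (-42) = 536
k: (-7)·(-20) - 21·(-19) = 140 - (-399) = 539
u × v = (-394, 536, 539)

(-394, 536, 539)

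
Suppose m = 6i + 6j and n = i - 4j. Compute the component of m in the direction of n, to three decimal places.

-4.366

m · n = 6·1 + 6·(-4) = 6 - 24 = -18
|n| = √(1 + 16) = √17 ≈ 4.1231
comp_n m = -18 / √17 ≈ -4.366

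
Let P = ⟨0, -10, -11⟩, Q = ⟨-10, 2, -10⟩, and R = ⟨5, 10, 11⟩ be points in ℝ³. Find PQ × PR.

PQ = (-10, 12, 1)
PR = (5, 20, 22)
i: 12·22 - 1·20 = 264 - 20 = 244
j: 1·5 - (-10)·22 = 5 - (-220) = 225
k: (-10)·20 - 12·5 = -200 - 60 = -260
PQ × PR = (244, 225, -260)

(244, 225, -260)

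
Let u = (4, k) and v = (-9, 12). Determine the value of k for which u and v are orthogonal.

u · v = 4·(-9) + k·12 = -36 + 12k
Set equal to 0: 12k = 36, so k = 3.

3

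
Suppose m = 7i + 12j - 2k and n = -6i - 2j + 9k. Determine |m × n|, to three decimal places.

i: 12·9 - (-2)·(-2) = 108 - 4 = 104
j: (-2)·(-6) - 7·9 = 12 - 63 = -51
k: 7·(-2) - 12·(-6) = -14 - (-72) = 58
m × n = (104, -51, 58)
|m × n| = √(104² + (-51)² + 58²) = √16781 ≈ 129.5415

129.541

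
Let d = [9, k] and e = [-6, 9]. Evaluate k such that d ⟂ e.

d · e = 9·(-6) + k·9 = -54 + 9k
Set equal to 0: 9k = 54, so k = 6.

6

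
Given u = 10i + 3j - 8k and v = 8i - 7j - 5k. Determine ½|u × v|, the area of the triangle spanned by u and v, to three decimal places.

59.315

i: 3·(-5) - (-8)·(-7) = -15 - 56 = -71
j: (-8)·8 - 10·(-5) = -64 - (-50) = -14
k: 10·(-7) - 3·8 = -70 - 24 = -94
u × v = (-71, -14, -94)
|u × v| = √((-71)² + (-14)² + (-94)²) = √14073 ≈ 118.6297
area = ½ · 118.6297 ≈ 59.315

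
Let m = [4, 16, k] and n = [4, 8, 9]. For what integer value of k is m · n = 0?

-16

m · n = 4·4 + 16·8 + k·9 = 144 + 9k
Set equal to 0: 9k = -144, so k = -16.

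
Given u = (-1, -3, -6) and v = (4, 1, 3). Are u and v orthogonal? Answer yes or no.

u · v = (-1)·4 + (-3)·1 + (-6)·3 = -4 - 3 - 18 = -25
Nonzero, so the vectors are not orthogonal.

no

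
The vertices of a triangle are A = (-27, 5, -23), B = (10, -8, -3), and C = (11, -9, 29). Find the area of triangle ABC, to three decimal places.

614.876

AB = (37, -13, 20),  AC = (38, -14, 52)
i: (-13)·52 - 20·(-14) = -676 - (-280) = -396
j: 20·38 - 37·52 = 760 - 1924 = -1164
k: 37·(-14) - (-13)·38 = -518 - (-494) = -24
AB × AC = (-396, -1164, -24)
|AB × AC| = √1512288 ≈ 1229.7512
area = ½ · 1229.7512 ≈ 614.876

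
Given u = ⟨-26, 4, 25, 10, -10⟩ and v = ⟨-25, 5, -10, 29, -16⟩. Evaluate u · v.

u · v = (-26)·(-25) + 4·5 + 25·(-10) + 10·29 + (-10)·(-16) = 650 + 20 - 250 + 290 + 160 = 870

870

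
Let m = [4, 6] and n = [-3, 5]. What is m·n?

18

m · n = 4·(-3) + 6·5 = -12 + 30 = 18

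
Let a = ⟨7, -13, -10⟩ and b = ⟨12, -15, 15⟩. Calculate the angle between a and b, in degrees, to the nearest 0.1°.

a · b = 7·12 + (-13)·(-15) + (-10)·15 = 84 + 195 - 150 = 129
|a|² = 49 + 169 + 100 = 318,  |a| = √318 ≈ 17.832555
|b|² = 144 + 225 + 225 = 594,  |b| = √594 ≈ 24.372115
cos θ = 129 / (17.832555 · 24.372115) ≈ 0.29681
θ = arccos(0.29681) ≈ 72.7°

72.7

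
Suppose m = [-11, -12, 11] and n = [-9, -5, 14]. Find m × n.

i: (-12)·14 - 11·(-5) = -168 - (-55) = -113
j: 11·(-9) - (-11)·14 = -99 - (-154) = 55
k: (-11)·(-5) - (-12)·(-9) = 55 - 108 = -53
m × n = (-113, 55, -53)

(-113, 55, -53)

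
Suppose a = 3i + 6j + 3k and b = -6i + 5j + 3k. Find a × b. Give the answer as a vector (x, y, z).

i: 6·3 - 3·5 = 18 - 15 = 3
j: 3·(-6) - 3·3 = -18 - 9 = -27
k: 3·5 - 6·(-6) = 15 - (-36) = 51
a × b = (3, -27, 51)

(3, -27, 51)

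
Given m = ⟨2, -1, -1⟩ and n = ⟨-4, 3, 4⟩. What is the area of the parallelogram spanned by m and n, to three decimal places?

4.583

i: (-1)·4 - (-1)·3 = -4 - (-3) = -1
j: (-1)·(-4) - 2·4 = 4 - 8 = -4
k: 2·3 - (-1)·(-4) = 6 - 4 = 2
m × n = (-1, -4, 2)
|m × n| = √((-1)² + (-4)² + 2²) = √21 ≈ 4.5826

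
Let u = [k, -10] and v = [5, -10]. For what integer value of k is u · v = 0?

u · v = k·5 + (-10)·(-10) = 100 + 5k
Set equal to 0: 5k = -100, so k = -20.

-20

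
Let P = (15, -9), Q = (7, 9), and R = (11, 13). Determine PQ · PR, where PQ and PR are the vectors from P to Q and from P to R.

PQ = Q − P = (-8, 18)
PR = R − P = (-4, 22)
PQ · PR = (-8)·(-4) + 18·22 = 32 + 396 = 428

428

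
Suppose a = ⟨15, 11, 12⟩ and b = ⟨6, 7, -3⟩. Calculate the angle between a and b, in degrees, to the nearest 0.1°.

a · b = 15·6 + 11·7 + 12·(-3) = 90 + 77 - 36 = 131
|a|² = 225 + 121 + 144 = 490,  |a| = √490 ≈ 22.135944
|b|² = 36 + 49 + 9 = 94,  |b| = √94 ≈ 9.695360
cos θ = 131 / (22.135944 · 9.695360) ≈ 0.61039
θ = arccos(0.61039) ≈ 52.4°

52.4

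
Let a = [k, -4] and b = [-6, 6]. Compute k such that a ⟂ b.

a · b = k·(-6) + (-4)·6 = -24 - 6k
Set equal to 0: -6k = 24, so k = -4.

-4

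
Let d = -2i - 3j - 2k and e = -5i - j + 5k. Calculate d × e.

(-17, 20, -13)

i: (-3)·5 - (-2)·(-1) = -15 - 2 = -17
j: (-2)·(-5) - (-2)·5 = 10 - (-10) = 20
k: (-2)·(-1) - (-3)·(-5) = 2 - 15 = -13
d × e = (-17, 20, -13)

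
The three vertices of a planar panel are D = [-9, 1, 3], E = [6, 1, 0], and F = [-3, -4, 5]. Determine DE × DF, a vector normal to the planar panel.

DE = (15, 0, -3)
DF = (6, -5, 2)
i: 0·2 - (-3)·(-5) = 0 - 15 = -15
j: (-3)·6 - 15·2 = -18 - 30 = -48
k: 15·(-5) - 0·6 = -75 - 0 = -75
DE × DF = (-15, -48, -75)

(-15, -48, -75)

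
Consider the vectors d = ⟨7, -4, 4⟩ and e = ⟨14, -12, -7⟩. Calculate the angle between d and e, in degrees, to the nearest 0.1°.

48.3

d · e = 7·14 + (-4)·(-12) + 4·(-7) = 98 + 48 - 28 = 118
|d|² = 49 + 16 + 16 = 81,  |d| = √81 ≈ 9.000000
|e|² = 196 + 144 + 49 = 389,  |e| = √389 ≈ 19.723083
cos θ = 118 / (9.000000 · 19.723083) ≈ 0.66476
θ = arccos(0.66476) ≈ 48.3°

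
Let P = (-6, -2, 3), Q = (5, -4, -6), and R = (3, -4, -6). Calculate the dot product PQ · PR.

PQ = Q − P = (11, -2, -9)
PR = R − P = (9, -2, -9)
PQ · PR = 11·9 + (-2)·(-2) + (-9)·(-9) = 99 + 4 + 81 = 184

184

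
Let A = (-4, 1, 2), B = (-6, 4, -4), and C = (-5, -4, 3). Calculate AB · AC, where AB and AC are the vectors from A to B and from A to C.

-19

AB = B − A = (-2, 3, -6)
AC = C − A = (-1, -5, 1)
AB · AC = (-2)·(-1) + 3·(-5) + (-6)·1 = 2 - 15 - 6 = -19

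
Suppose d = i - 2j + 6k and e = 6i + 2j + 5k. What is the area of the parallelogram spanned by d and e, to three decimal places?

i: (-2)·5 - 6·2 = -10 - 12 = -22
j: 6·6 - 1·5 = 36 - 5 = 31
k: 1·2 - (-2)·6 = 2 - (-12) = 14
d × e = (-22, 31, 14)
|d × e| = √((-22)² + 31² + 14²) = √1641 ≈ 40.5093

40.509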